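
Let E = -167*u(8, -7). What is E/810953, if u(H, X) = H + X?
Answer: -167/810953 ≈ -0.00020593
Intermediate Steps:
E = -167 (E = -167*(8 - 7) = -167*1 = -167)
E/810953 = -167/810953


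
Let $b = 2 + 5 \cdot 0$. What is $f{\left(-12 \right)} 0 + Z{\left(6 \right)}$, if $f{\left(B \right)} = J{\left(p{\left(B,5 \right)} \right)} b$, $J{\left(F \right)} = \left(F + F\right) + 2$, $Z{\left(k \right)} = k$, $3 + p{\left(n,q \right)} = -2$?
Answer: $6$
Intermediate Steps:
$p{\left(n,q \right)} = -5$ ($p{\left(n,q \right)} = -3 - 2 = -5$)
$J{\left(F \right)} = 2 + 2 F$ ($J{\left(F \right)} = 2 F + 2 = 2 + 2 F$)
$b = 2$ ($b = 2 + 0 = 2$)
$f{\left(B \right)} = -16$ ($f{\left(B \right)} = \left(2 + 2 \left(-5\right)\right) 2 = \left(2 - 10\right) 2 = \left(-8\right) 2 = -16$)
$f{\left(-12 \right)} 0 + Z{\left(6 \right)} = \left(-16\right) 0 + 6 = 0 + 6 = 6$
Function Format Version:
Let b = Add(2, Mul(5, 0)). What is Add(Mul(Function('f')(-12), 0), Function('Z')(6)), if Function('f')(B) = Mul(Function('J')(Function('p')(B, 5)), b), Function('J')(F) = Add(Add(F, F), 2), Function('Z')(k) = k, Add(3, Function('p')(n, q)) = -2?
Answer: 6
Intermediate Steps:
Function('p')(n, q) = -5 (Function('p')(n, q) = Add(-3, -2) = -5)
Function('J')(F) = Add(2, Mul(2, F)) (Function('J')(F) = Add(Mul(2, F), 2) = Add(2, Mul(2, F)))
b = 2 (b = Add(2, 0) = 2)
Function('f')(B) = -16 (Function('f')(B) = Mul(Add(2, Mul(2, -5)), 2) = Mul(Add(2, -10), 2) = Mul(-8, 2) = -16)
Add(Mul(Function('f')(-12), 0), Function('Z')(6)) = Add(Mul(-16, 0), 6) = Add(0, 6) = 6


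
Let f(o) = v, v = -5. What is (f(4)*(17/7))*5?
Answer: -425/7 ≈ -60.714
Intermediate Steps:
f(o) = -5
(f(4)*(17/7))*5 = -85/7*5 = -425/7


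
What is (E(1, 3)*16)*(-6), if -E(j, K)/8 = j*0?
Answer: 0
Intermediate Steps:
E(j, K) = 0 (E(j, K) = -8*j*0 = -8*0 = 0)
(E(1, 3)*16)*(-6) = (0*16)*(-6) = 0*(-6) = 0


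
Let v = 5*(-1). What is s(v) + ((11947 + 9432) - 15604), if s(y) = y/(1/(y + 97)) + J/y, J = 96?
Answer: 26479/5 ≈ 5295.8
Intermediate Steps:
v = -5
s(y) = 96/y + y*(97 + y) (s(y) = y/(1/(y + 97)) + 96/y = y/(1/(97 + y)) + 96/y = y*(97 + y) + 96/y = 96/y + y*(97 + y))
s(v) + ((11947 + 9432) - 15604) = (96 + (-5)²*(97 - 5))/(-5) + ((11947 + 9432) - 15604) = -(96 + 25*92)/5 + (21379 - 15604) = -(96 + 2300)/5 + 5775 = -⅕*2396 + 5775 = -2396/5 + 5775 = 26479/5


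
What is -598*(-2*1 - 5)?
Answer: 4186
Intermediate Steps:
-598*(-2*1 - 5) = -598*(-2 - 5) = -598*(-7) = 4186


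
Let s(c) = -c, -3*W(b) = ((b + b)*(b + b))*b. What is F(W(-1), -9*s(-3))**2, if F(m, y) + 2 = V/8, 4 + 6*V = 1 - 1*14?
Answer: 12769/2304 ≈ 5.5421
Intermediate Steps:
V = -17/6 (V = -2/3 + (1 - 1*14)/6 = -2/3 + (1 - 14)/6 = -2/3 + (1/6)*(-13) = -2/3 - 13/6 = -17/6 ≈ -2.8333)
W(b) = -4*b**3/3 (W(b) = -(b + b)*(b + b)*b/3 = -(2*b)*(2*b)*b/3 = -4*b**2*b/3 = -4*b**3/3)
F(m, y) = -113/48 (F(m, y) = -2 - 17/6/8 = -2 - 17/6*1/8 = -2 - 17/48 = -113/48)
F(W(-1), -9*s(-3))**2 = (-113/48)**2 = 12769/2304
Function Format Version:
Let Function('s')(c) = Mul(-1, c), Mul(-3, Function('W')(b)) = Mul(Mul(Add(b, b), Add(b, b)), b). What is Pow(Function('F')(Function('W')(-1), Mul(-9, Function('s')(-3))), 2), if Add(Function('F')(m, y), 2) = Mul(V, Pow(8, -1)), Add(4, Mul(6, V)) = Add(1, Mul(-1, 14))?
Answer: Rational(12769, 2304) ≈ 5.5421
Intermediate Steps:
V = Rational(-17, 6) (V = Add(Rational(-2, 3), Mul(Rational(1, 6), Add(1, Mul(-1, 14)))) = Add(Rational(-2, 3), Mul(Rational(1, 6), Add(1, -14))) = Add(Rational(-2, 3), Mul(Rational(1, 6), -13)) = Add(Rational(-2, 3), Rational(-13, 6)) = Rational(-17, 6) ≈ -2.8333)
Function('W')(b) = Mul(Rational(-4, 3), Pow(b, 3)) (Function('W')(b) = Mul(Rational(-1, 3), Mul(Mul(Add(b, b), Add(b, b)), b)) = Mul(Rational(-1, 3), Mul(Mul(Mul(2, b), Mul(2, b)), b)) = Mul(Rational(-1, 3), Mul(Mul(4, Pow(b, 2)), b)) = Mul(Rational(-1, 3), Mul(4, Pow(b, 3))) = Mul(Rational(-4, 3), Pow(b, 3)))
Function('F')(m, y) = Rational(-113, 48) (Function('F')(m, y) = Add(-2, Mul(Rational(-17, 6), Pow(8, -1))) = Add(-2, Mul(Rational(-17, 6), Rational(1, 8))) = Add(-2, Rational(-17, 48)) = Rational(-113, 48))
Pow(Function('F')(Function('W')(-1), Mul(-9, Function('s')(-3))), 2) = Pow(Rational(-113, 48), 2) = Rational(12769, 2304)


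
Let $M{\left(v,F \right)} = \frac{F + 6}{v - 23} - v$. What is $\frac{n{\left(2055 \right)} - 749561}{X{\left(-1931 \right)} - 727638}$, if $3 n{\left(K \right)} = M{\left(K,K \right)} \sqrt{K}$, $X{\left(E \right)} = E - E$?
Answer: $\frac{749561}{727638} + \frac{1391233 \sqrt{2055}}{1478560416} \approx 1.0728$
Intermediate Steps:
$X{\left(E \right)} = 0$
$M{\left(v,F \right)} = - v + \frac{6 + F}{-23 + v}$ ($M{\left(v,F \right)} = \frac{6 + F}{-23 + v} - v = - v + \frac{6 + F}{-23 + v}$)
$n{\left(K \right)} = \frac{\sqrt{K} \left(6 - K^{2} + 24 K\right)}{3 \left(-23 + K\right)}$ ($n{\left(K \right)} = \frac{\frac{6 + K - K^{2} + 23 K}{-23 + K} \sqrt{K}}{3} = \frac{\frac{6 - K^{2} + 24 K}{-23 + K} \sqrt{K}}{3} = \frac{\sqrt{K} \frac{1}{-23 + K} \left(6 - K^{2} + 24 K\right)}{3} = \frac{\sqrt{K} \left(6 - K^{2} + 24 K\right)}{3 \left(-23 + K\right)}$)
$\frac{n{\left(2055 \right)} - 749561}{X{\left(-1931 \right)} - 727638} = \frac{\frac{\sqrt{2055} \left(6 - 2055^{2} + 24 \cdot 2055\right)}{3 \left(-23 + 2055\right)} - 749561}{0 - 727638} = \frac{\frac{\sqrt{2055} \left(6 - 4223025 + 49320\right)}{3 \cdot 2032} - 749561}{-727638} = \left(\frac{1}{3} \sqrt{2055} \cdot \frac{1}{2032} \left(6 - 4223025 + 49320\right) - 749561\right) \left(- \frac{1}{727638}\right) = \left(\frac{1}{3} \sqrt{2055} \cdot \frac{1}{2032} \left(-4173699\right) - 749561\right) \left(- \frac{1}{727638}\right) = \left(- \frac{1391233 \sqrt{2055}}{2032} - 749561\right) \left(- \frac{1}{727638}\right) = \left(-749561 - \frac{1391233 \sqrt{2055}}{2032}\right) \left(- \frac{1}{727638}\right) = \frac{749561}{727638} + \frac{1391233 \sqrt{2055}}{1478560416}$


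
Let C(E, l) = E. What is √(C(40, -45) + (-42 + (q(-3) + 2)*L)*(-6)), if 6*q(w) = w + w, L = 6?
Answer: 16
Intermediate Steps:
q(w) = w/3 (q(w) = (w + w)/6 = (2*w)/6 = w/3)
√(C(40, -45) + (-42 + (q(-3) + 2)*L)*(-6)) = √(40 + (-42 + ((⅓)*(-3) + 2)*6)*(-6)) = √(40 + (-42 + (-1 + 2)*6)*(-6)) = √(40 + (-42 + 1*6)*(-6)) = √(40 + (-42 + 6)*(-6)) = √(40 - 36*(-6)) = √(40 + 216) = √256 = 16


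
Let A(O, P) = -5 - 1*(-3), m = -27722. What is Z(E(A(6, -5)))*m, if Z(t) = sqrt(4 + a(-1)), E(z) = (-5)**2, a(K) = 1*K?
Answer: -27722*sqrt(3) ≈ -48016.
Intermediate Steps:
A(O, P) = -2 (A(O, P) = -5 + 3 = -2)
a(K) = K
E(z) = 25
Z(t) = sqrt(3) (Z(t) = sqrt(4 - 1) = sqrt(3))
Z(E(A(6, -5)))*m = sqrt(3)*(-27722) = -27722*sqrt(3)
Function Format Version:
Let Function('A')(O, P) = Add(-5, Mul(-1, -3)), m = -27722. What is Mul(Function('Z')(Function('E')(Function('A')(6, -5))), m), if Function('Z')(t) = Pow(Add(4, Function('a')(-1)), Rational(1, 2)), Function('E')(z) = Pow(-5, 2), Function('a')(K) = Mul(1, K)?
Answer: Mul(-27722, Pow(3, Rational(1, 2))) ≈ -48016.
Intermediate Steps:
Function('A')(O, P) = -2 (Function('A')(O, P) = Add(-5, 3) = -2)
Function('a')(K) = K
Function('E')(z) = 25
Function('Z')(t) = Pow(3, Rational(1, 2)) (Function('Z')(t) = Pow(Add(4, -1), Rational(1, 2)) = Pow(3, Rational(1, 2)))
Mul(Function('Z')(Function('E')(Function('A')(6, -5))), m) = Mul(Pow(3, Rational(1, 2)), -27722) = Mul(-27722, Pow(3, Rational(1, 2)))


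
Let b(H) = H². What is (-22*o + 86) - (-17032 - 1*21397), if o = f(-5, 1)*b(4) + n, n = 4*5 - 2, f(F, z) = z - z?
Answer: 38119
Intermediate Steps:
f(F, z) = 0
n = 18 (n = 20 - 2 = 18)
o = 18 (o = 0*4² + 18 = 0*16 + 18 = 0 + 18 = 18)
(-22*o + 86) - (-17032 - 1*21397) = (-22*18 + 86) - (-17032 - 1*21397) = (-396 + 86) - (-17032 - 21397) = -310 - 1*(-38429) = -310 + 38429 = 38119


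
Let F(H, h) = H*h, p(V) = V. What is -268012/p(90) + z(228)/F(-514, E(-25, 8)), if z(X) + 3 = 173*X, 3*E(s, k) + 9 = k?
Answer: -63554549/23130 ≈ -2747.7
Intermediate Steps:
E(s, k) = -3 + k/3
z(X) = -3 + 173*X
-268012/p(90) + z(228)/F(-514, E(-25, 8)) = -268012/90 + (-3 + 173*228)/((-514*(-3 + (1/3)*8))) = -268012*1/90 + (-3 + 39444)/((-514*(-3 + 8/3))) = -134006/45 + 39441/((-514*(-1/3))) = -134006/45 + 39441/(514/3) = -134006/45 + 39441*(3/514) = -134006/45 + 118323/514 = -63554549/23130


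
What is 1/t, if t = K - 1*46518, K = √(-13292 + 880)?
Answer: -23259/1081968368 - I*√3103/1081968368 ≈ -2.1497e-5 - 5.1485e-8*I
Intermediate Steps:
K = 2*I*√3103 (K = √(-12412) = 2*I*√3103 ≈ 111.41*I)
t = -46518 + 2*I*√3103 (t = 2*I*√3103 - 1*46518 = 2*I*√3103 - 46518 = -46518 + 2*I*√3103 ≈ -46518.0 + 111.41*I)
1/t = 1/(-46518 + 2*I*√3103)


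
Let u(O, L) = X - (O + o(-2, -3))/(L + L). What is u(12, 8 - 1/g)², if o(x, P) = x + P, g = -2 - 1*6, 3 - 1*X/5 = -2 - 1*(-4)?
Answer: 88209/4225 ≈ 20.878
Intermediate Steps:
X = 5 (X = 15 - 5*(-2 - 1*(-4)) = 15 - 5*(-2 + 4) = 15 - 5*2 = 15 - 10 = 5)
g = -8 (g = -2 - 6 = -8)
o(x, P) = P + x
u(O, L) = 5 - (-5 + O)/(2*L) (u(O, L) = 5 - (O + (-3 - 2))/(L + L) = 5 - (O - 5)/(2*L) = 5 - (-5 + O)*1/(2*L) = 5 - (-5 + O)/(2*L))
u(12, 8 - 1/g)² = ((5 - 1*12 + 10*(8 - 1/(-8)))/(2*(8 - 1/(-8))))² = ((5 - 12 + 10*(8 - 1*(-⅛)))/(2*(8 - 1*(-⅛))))² = ((5 - 12 + 10*(8 + ⅛))/(2*(8 + ⅛)))² = ((5 - 12 + 10*(65/8))/(2*(65/8)))² = ((½)*(8/65)*(5 - 12 + 325/4))² = ((½)*(8/65)*(297/4))² = (297/65)² = 88209/4225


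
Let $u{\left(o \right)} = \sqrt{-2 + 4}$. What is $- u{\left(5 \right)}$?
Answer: $- \sqrt{2} \approx -1.4142$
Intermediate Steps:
$u{\left(o \right)} = \sqrt{2}$
$- u{\left(5 \right)} = - \sqrt{2}$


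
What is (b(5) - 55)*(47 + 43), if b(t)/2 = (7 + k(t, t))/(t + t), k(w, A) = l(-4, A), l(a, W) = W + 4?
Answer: -4662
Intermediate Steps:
l(a, W) = 4 + W
k(w, A) = 4 + A
b(t) = (11 + t)/t (b(t) = 2*((7 + (4 + t))/(t + t)) = 2*((11 + t)/((2*t))) = 2*((11 + t)*(1/(2*t))) = 2*((11 + t)/(2*t)) = (11 + t)/t)
(b(5) - 55)*(47 + 43) = ((11 + 5)/5 - 55)*(47 + 43) = ((⅕)*16 - 55)*90 = (16/5 - 55)*90 = -259/5*90 = -4662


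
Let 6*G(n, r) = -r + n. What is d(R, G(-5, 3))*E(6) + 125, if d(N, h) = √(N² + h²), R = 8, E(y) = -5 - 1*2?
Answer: 125 - 28*√37/3 ≈ 68.228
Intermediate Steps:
E(y) = -7 (E(y) = -5 - 2 = -7)
G(n, r) = -r/6 + n/6 (G(n, r) = (-r + n)/6 = (n - r)/6 = -r/6 + n/6)
d(R, G(-5, 3))*E(6) + 125 = √(8² + (-⅙*3 + (⅙)*(-5))²)*(-7) + 125 = √(64 + (-½ - ⅚)²)*(-7) + 125 = √(64 + (-4/3)²)*(-7) + 125 = √(64 + 16/9)*(-7) + 125 = √(592/9)*(-7) + 125 = (4*√37/3)*(-7) + 125 = -28*√37/3 + 125 = 125 - 28*√37/3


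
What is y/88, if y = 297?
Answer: 27/8 ≈ 3.3750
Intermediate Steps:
y/88 = 297/88 = (1/88)*297 = 27/8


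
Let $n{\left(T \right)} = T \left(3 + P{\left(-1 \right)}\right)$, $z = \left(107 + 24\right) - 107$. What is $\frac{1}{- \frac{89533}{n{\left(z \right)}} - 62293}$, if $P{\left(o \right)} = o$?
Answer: $- \frac{48}{3079597} \approx -1.5586 \cdot 10^{-5}$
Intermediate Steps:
$z = 24$ ($z = 131 - 107 = 24$)
$n{\left(T \right)} = 2 T$ ($n{\left(T \right)} = T \left(3 - 1\right) = T 2 = 2 T$)
$\frac{1}{- \frac{89533}{n{\left(z \right)}} - 62293} = \frac{1}{- \frac{89533}{2 \cdot 24} - 62293} = \frac{1}{- \frac{89533}{48} - 62293} = \frac{1}{- \frac{3079597}{48}} = - \frac{48}{3079597}$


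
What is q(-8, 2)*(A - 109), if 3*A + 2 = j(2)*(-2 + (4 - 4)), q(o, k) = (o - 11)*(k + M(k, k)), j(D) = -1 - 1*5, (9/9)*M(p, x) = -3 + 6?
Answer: 30115/3 ≈ 10038.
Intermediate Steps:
M(p, x) = 3 (M(p, x) = -3 + 6 = 3)
j(D) = -6 (j(D) = -1 - 5 = -6)
q(o, k) = (-11 + o)*(3 + k) (q(o, k) = (o - 11)*(k + 3) = (-11 + o)*(3 + k))
A = 10/3 (A = -2/3 + (-6*(-2 + (4 - 4)))/3 = -2/3 + (-6*(-2 + 0))/3 = -2/3 + (-6*(-2))/3 = -2/3 + (1/3)*12 = -2/3 + 4 = 10/3 ≈ 3.3333)
q(-8, 2)*(A - 109) = (-33 - 11*2 + 3*(-8) + 2*(-8))*(10/3 - 109) = (-33 - 22 - 24 - 16)*(-317/3) = -95*(-317/3) = 30115/3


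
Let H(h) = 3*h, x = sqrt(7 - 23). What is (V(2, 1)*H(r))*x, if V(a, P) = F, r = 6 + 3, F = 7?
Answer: 756*I ≈ 756.0*I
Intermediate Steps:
r = 9
V(a, P) = 7
x = 4*I (x = sqrt(-16) = 4*I ≈ 4.0*I)
(V(2, 1)*H(r))*x = (7*(3*9))*(4*I) = (7*27)*(4*I) = 189*(4*I) = 756*I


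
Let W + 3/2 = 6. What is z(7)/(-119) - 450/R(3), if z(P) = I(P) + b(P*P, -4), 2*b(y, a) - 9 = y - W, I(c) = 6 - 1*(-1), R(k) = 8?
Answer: -13455/238 ≈ -56.534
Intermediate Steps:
W = 9/2 (W = -3/2 + 6 = 9/2 ≈ 4.5000)
I(c) = 7 (I(c) = 6 + 1 = 7)
b(y, a) = 9/4 + y/2 (b(y, a) = 9/2 + (y - 1*9/2)/2 = 9/2 + (y - 9/2)/2 = 9/2 + (-9/2 + y)/2 = 9/2 + (-9/4 + y/2) = 9/4 + y/2)
z(P) = 37/4 + P**2/2 (z(P) = 7 + (9/4 + (P*P)/2) = 7 + (9/4 + P**2/2) = 37/4 + P**2/2)
z(7)/(-119) - 450/R(3) = (37/4 + (1/2)*7**2)/(-119) - 450/8 = (37/4 + (1/2)*49)*(-1/119) - 450*1/8 = (37/4 + 49/2)*(-1/119) - 225/4 = (135/4)*(-1/119) - 225/4 = -135/476 - 225/4 = -13455/238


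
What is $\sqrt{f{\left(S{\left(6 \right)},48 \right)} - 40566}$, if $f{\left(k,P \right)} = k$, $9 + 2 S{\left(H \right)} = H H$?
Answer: $\frac{i \sqrt{162210}}{2} \approx 201.38 i$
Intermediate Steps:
$S{\left(H \right)} = - \frac{9}{2} + \frac{H^{2}}{2}$ ($S{\left(H \right)} = - \frac{9}{2} + \frac{H H}{2} = - \frac{9}{2} + \frac{H^{2}}{2}$)
$\sqrt{f{\left(S{\left(6 \right)},48 \right)} - 40566} = \sqrt{\left(- \frac{9}{2} + \frac{6^{2}}{2}\right) - 40566} = \sqrt{\left(- \frac{9}{2} + \frac{1}{2} \cdot 36\right) - 40566} = \sqrt{\left(- \frac{9}{2} + 18\right) - 40566} = \sqrt{\frac{27}{2} - 40566} = \sqrt{- \frac{81105}{2}} = \frac{i \sqrt{162210}}{2}$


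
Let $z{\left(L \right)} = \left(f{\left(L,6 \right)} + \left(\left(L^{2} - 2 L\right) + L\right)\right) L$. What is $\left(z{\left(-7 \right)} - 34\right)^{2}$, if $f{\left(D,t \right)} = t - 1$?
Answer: $212521$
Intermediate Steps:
$f{\left(D,t \right)} = -1 + t$
$z{\left(L \right)} = L \left(5 + L^{2} - L\right)$ ($z{\left(L \right)} = \left(\left(-1 + 6\right) + \left(\left(L^{2} - 2 L\right) + L\right)\right) L = \left(5 + \left(L^{2} - L\right)\right) L = \left(5 + L^{2} - L\right) L = L \left(5 + L^{2} - L\right)$)
$\left(z{\left(-7 \right)} - 34\right)^{2} = \left(- 7 \left(5 + \left(-7\right)^{2} - -7\right) - 34\right)^{2} = \left(- 7 \left(5 + 49 + 7\right) - 34\right)^{2} = \left(\left(-7\right) 61 - 34\right)^{2} = \left(-427 - 34\right)^{2} = \left(-461\right)^{2} = 212521$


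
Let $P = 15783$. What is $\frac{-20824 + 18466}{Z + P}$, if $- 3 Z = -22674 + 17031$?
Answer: $- \frac{393}{2944} \approx -0.13349$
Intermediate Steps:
$Z = 1881$ ($Z = - \frac{-22674 + 17031}{3} = \left(- \frac{1}{3}\right) \left(-5643\right) = 1881$)
$\frac{-20824 + 18466}{Z + P} = \frac{-20824 + 18466}{1881 + 15783} = - \frac{2358}{17664} = \left(-2358\right) \frac{1}{17664} = - \frac{393}{2944}$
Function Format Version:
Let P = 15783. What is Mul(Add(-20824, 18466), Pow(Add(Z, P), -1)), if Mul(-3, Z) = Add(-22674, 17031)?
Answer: Rational(-393, 2944) ≈ -0.13349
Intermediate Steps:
Z = 1881 (Z = Mul(Rational(-1, 3), Add(-22674, 17031)) = Mul(Rational(-1, 3), -5643) = 1881)
Mul(Add(-20824, 18466), Pow(Add(Z, P), -1)) = Mul(Add(-20824, 18466), Pow(Add(1881, 15783), -1)) = Mul(-2358, Pow(17664, -1)) = Mul(-2358, Rational(1, 17664)) = Rational(-393, 2944)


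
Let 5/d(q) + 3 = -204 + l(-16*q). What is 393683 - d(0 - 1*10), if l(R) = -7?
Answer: 84248167/214 ≈ 3.9368e+5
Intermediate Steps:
d(q) = -5/214 (d(q) = 5/(-3 + (-204 - 7)) = 5/(-3 - 211) = 5/(-214) = 5*(-1/214) = -5/214)
393683 - d(0 - 1*10) = 393683 - 1*(-5/214) = 393683 + 5/214 = 84248167/214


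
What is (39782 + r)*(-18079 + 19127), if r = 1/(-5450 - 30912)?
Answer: 757993815492/18181 ≈ 4.1692e+7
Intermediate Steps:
r = -1/36362 (r = 1/(-36362) = -1/36362 ≈ -2.7501e-5)
(39782 + r)*(-18079 + 19127) = (39782 - 1/36362)*(-18079 + 19127) = (1446553083/36362)*1048 = 757993815492/18181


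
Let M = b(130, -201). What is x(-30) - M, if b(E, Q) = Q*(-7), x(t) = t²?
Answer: -507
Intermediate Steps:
b(E, Q) = -7*Q
M = 1407 (M = -7*(-201) = 1407)
x(-30) - M = (-30)² - 1*1407 = 900 - 1407 = -507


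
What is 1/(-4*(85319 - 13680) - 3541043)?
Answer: -1/3827599 ≈ -2.6126e-7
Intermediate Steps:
1/(-4*(85319 - 13680) - 3541043) = 1/(-4*71639 - 3541043) = 1/(-286556 - 3541043) = 1/(-3827599) = -1/3827599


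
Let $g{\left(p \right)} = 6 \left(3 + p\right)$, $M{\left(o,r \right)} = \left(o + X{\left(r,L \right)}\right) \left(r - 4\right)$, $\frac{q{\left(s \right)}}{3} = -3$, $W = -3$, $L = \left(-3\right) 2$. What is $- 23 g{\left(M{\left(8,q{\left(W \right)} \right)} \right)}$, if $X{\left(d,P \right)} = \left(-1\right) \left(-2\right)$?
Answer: $17526$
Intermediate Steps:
$L = -6$
$X{\left(d,P \right)} = 2$
$q{\left(s \right)} = -9$ ($q{\left(s \right)} = 3 \left(-3\right) = -9$)
$M{\left(o,r \right)} = \left(-4 + r\right) \left(2 + o\right)$ ($M{\left(o,r \right)} = \left(o + 2\right) \left(r - 4\right) = \left(2 + o\right) \left(-4 + r\right) = \left(-4 + r\right) \left(2 + o\right)$)
$g{\left(p \right)} = 18 + 6 p$
$- 23 g{\left(M{\left(8,q{\left(W \right)} \right)} \right)} = - 23 \left(18 + 6 \left(-8 - 32 + 2 \left(-9\right) + 8 \left(-9\right)\right)\right) = - 23 \left(18 + 6 \left(-8 - 32 - 18 - 72\right)\right) = - 23 \left(18 + 6 \left(-130\right)\right) = - 23 \left(18 - 780\right) = \left(-23\right) \left(-762\right) = 17526$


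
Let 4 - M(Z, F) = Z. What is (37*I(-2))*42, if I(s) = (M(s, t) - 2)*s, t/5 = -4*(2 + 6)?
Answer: -12432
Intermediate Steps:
t = -160 (t = 5*(-4*(2 + 6)) = 5*(-4*8) = 5*(-32) = -160)
M(Z, F) = 4 - Z
I(s) = s*(2 - s) (I(s) = ((4 - s) - 2)*s = (2 - s)*s = s*(2 - s))
(37*I(-2))*42 = (37*(-2*(2 - 1*(-2))))*42 = (37*(-2*(2 + 2)))*42 = (37*(-2*4))*42 = (37*(-8))*42 = -296*42 = -12432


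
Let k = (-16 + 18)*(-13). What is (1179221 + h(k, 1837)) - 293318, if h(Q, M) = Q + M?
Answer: 887714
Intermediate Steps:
k = -26 (k = 2*(-13) = -26)
h(Q, M) = M + Q
(1179221 + h(k, 1837)) - 293318 = (1179221 + (1837 - 26)) - 293318 = (1179221 + 1811) - 293318 = 1181032 - 293318 = 887714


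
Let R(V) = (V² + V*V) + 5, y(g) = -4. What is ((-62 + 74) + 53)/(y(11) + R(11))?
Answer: 65/243 ≈ 0.26749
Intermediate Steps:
R(V) = 5 + 2*V² (R(V) = (V² + V²) + 5 = 2*V² + 5 = 5 + 2*V²)
((-62 + 74) + 53)/(y(11) + R(11)) = ((-62 + 74) + 53)/(-4 + (5 + 2*11²)) = (12 + 53)/(-4 + (5 + 2*121)) = 65/(-4 + (5 + 242)) = 65/(-4 + 247) = 65/243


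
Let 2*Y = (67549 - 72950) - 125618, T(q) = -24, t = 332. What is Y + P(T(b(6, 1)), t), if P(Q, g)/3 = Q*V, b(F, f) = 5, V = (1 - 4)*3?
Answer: -129723/2 ≈ -64862.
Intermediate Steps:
V = -9 (V = -3*3 = -9)
Y = -131019/2 (Y = ((67549 - 72950) - 125618)/2 = (-5401 - 125618)/2 = (½)*(-131019) = -131019/2 ≈ -65510.)
P(Q, g) = -27*Q (P(Q, g) = 3*(Q*(-9)) = 3*(-9*Q) = -27*Q)
Y + P(T(b(6, 1)), t) = -131019/2 - 27*(-24) = -131019/2 + 648 = -129723/2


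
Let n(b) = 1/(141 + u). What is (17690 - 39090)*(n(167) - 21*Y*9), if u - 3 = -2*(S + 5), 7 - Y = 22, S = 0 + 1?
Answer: -2002082350/33 ≈ -6.0669e+7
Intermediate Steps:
S = 1
Y = -15 (Y = 7 - 1*22 = 7 - 22 = -15)
u = -9 (u = 3 - 2*(1 + 5) = 3 - 2*6 = 3 - 12 = -9)
n(b) = 1/132 (n(b) = 1/(141 - 9) = 1/132)
(17690 - 39090)*(n(167) - 21*Y*9) = (17690 - 39090)*(1/132 - 21*(-15)*9) = -21400*(1/132 + 315*9) = -21400*(1/132 + 2835) = -21400*374221/132 = -2002082350/33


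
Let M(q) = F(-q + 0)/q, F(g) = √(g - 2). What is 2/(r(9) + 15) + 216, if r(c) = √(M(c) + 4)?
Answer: 216 + 2/(15 + √(4 + I*√11/9)) ≈ 216.12 - 0.00063672*I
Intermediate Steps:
F(g) = √(-2 + g)
M(q) = √(-2 - q)/q (M(q) = √(-2 + (-q + 0))/q = √(-2 - q)/q)
r(c) = √(4 + √(-2 - c)/c) (r(c) = √(√(-2 - c)/c + 4) = √(4 + √(-2 - c)/c))
2/(r(9) + 15) + 216 = 2/(√(4 + √(-2 - 1*9)/9) + 15) + 216 = 2/(√(4 + √(-2 - 9)/9) + 15) + 216 = 2/(√(4 + √(-11)/9) + 15) + 216 = 2/(√(4 + (I*√11)/9) + 15) + 216 = 2/(√(4 + I*√11/9) + 15) + 216 = 2/(15 + √(4 + I*√11/9)) + 216 = 216 + 2/(15 + √(4 + I*√11/9))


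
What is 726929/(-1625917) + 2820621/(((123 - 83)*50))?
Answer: 4584641776457/3251834000 ≈ 1409.9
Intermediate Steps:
726929/(-1625917) + 2820621/(((123 - 83)*50)) = 726929*(-1/1625917) + 2820621/((40*50)) = -726929/1625917 + 2820621/2000 = 4584641776457/3251834000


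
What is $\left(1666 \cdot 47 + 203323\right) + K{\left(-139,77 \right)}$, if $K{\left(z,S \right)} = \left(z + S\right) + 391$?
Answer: $281954$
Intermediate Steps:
$K{\left(z,S \right)} = 391 + S + z$ ($K{\left(z,S \right)} = \left(S + z\right) + 391 = 391 + S + z$)
$\left(1666 \cdot 47 + 203323\right) + K{\left(-139,77 \right)} = \left(1666 \cdot 47 + 203323\right) + \left(391 + 77 - 139\right) = \left(78302 + 203323\right) + 329 = 281625 + 329 = 281954$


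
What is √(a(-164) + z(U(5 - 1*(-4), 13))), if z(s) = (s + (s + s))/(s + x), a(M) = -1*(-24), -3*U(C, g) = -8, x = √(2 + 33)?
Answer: √(24 + 8/(8/3 + √35)) ≈ 4.9932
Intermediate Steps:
x = √35 ≈ 5.9161
U(C, g) = 8/3 (U(C, g) = -⅓*(-8) = 8/3)
a(M) = 24
z(s) = 3*s/(s + √35) (z(s) = (s + (s + s))/(s + √35) = (s + 2*s)/(s + √35) = (3*s)/(s + √35) = 3*s/(s + √35))
√(a(-164) + z(U(5 - 1*(-4), 13))) = √(24 + 3*(8/3)/(8/3 + √35)) = √(24 + 8/(8/3 + √35))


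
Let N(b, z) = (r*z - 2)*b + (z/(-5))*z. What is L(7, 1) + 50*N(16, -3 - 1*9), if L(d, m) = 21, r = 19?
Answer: -185419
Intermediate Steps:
N(b, z) = -z²/5 + b*(-2 + 19*z) (N(b, z) = (19*z - 2)*b + (z/(-5))*z = (-2 + 19*z)*b + (z*(-⅕))*z = b*(-2 + 19*z) + (-z/5)*z = b*(-2 + 19*z) - z²/5 = -z²/5 + b*(-2 + 19*z))
L(7, 1) + 50*N(16, -3 - 1*9) = 21 + 50*(-2*16 - (-3 - 1*9)²/5 + 19*16*(-3 - 1*9)) = 21 + 50*(-32 - (-3 - 9)²/5 + 19*16*(-3 - 9)) = 21 + 50*(-32 - ⅕*(-12)² + 19*16*(-12)) = 21 + 50*(-32 - ⅕*144 - 3648) = 21 + 50*(-32 - 144/5 - 3648) = 21 + 50*(-18544/5) = 21 - 185440 = -185419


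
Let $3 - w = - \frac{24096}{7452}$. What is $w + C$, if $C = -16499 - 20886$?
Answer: $- \frac{23212214}{621} \approx -37379.0$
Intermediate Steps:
$w = \frac{3871}{621}$ ($w = 3 - - \frac{24096}{7452} = 3 - \left(-24096\right) \frac{1}{7452} = 3 - - \frac{2008}{621} = 3 + \frac{2008}{621} = \frac{3871}{621} \approx 6.2335$)
$C = -37385$ ($C = -16499 - 20886 = -37385$)
$w + C = \frac{3871}{621} - 37385 = - \frac{23212214}{621}$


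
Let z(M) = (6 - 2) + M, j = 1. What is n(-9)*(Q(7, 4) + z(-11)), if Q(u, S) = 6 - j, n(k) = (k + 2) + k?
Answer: 32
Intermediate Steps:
z(M) = 4 + M
n(k) = 2 + 2*k (n(k) = (2 + k) + k = 2 + 2*k)
Q(u, S) = 5 (Q(u, S) = 6 - 1*1 = 6 - 1 = 5)
n(-9)*(Q(7, 4) + z(-11)) = (2 + 2*(-9))*(5 + (4 - 11)) = (2 - 18)*(5 - 7) = -16*(-2) = 32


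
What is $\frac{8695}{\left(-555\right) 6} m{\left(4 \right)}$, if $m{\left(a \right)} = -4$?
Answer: $\frac{94}{9} \approx 10.444$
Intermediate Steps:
$\frac{8695}{\left(-555\right) 6} m{\left(4 \right)} = \frac{8695}{\left(-555\right) 6} \left(-4\right) = \frac{8695}{-3330} \left(-4\right) = 8695 \left(- \frac{1}{3330}\right) \left(-4\right) = \left(- \frac{47}{18}\right) \left(-4\right) = \frac{94}{9}$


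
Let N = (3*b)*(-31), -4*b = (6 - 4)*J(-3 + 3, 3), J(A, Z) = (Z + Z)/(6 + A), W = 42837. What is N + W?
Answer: 85767/2 ≈ 42884.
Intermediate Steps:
J(A, Z) = 2*Z/(6 + A) (J(A, Z) = (2*Z)/(6 + A) = 2*Z/(6 + A))
b = -1/2 (b = -(6 - 4)*2*3/(6 + (-3 + 3))/4 = -2*3/(6 + 0)/2 = -2*3/6/2 = -2*3*(1/6)/2 = -1/2 ≈ -0.50000)
N = 93/2 (N = (3*(-1/2))*(-31) = -3/2*(-31) = 93/2 ≈ 46.500)
N + W = 93/2 + 42837 = 85767/2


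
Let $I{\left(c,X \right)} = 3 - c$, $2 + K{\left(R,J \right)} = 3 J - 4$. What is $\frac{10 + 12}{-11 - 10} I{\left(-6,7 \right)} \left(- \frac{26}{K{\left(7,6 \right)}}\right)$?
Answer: $\frac{143}{7} \approx 20.429$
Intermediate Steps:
$K{\left(R,J \right)} = -6 + 3 J$ ($K{\left(R,J \right)} = -2 + \left(3 J - 4\right) = -2 + \left(-4 + 3 J\right) = -6 + 3 J$)
$\frac{10 + 12}{-11 - 10} I{\left(-6,7 \right)} \left(- \frac{26}{K{\left(7,6 \right)}}\right) = \frac{10 + 12}{-11 - 10} \left(3 - -6\right) \left(- \frac{26}{-6 + 3 \cdot 6}\right) = \frac{22}{-21} \left(3 + 6\right) \left(- \frac{26}{-6 + 18}\right) = 22 \left(- \frac{1}{21}\right) 9 \left(- \frac{26}{12}\right) = \left(- \frac{22}{21}\right) 9 \left(\left(-26\right) \frac{1}{12}\right) = \left(- \frac{66}{7}\right) \left(- \frac{13}{6}\right) = \frac{143}{7}$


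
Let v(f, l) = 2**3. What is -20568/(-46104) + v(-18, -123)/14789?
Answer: 12689541/28409669 ≈ 0.44666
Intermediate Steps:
v(f, l) = 8
-20568/(-46104) + v(-18, -123)/14789 = -20568/(-46104) + 8/14789 = -20568*(-1/46104) + 8*(1/14789) = 857/1921 + 8/14789 = 12689541/28409669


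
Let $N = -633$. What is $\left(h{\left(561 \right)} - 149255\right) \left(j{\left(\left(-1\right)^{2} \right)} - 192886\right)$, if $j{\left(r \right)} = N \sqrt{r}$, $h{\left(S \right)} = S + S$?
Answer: $28666550027$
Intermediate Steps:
$h{\left(S \right)} = 2 S$
$j{\left(r \right)} = - 633 \sqrt{r}$
$\left(h{\left(561 \right)} - 149255\right) \left(j{\left(\left(-1\right)^{2} \right)} - 192886\right) = \left(2 \cdot 561 - 149255\right) \left(- 633 \sqrt{\left(-1\right)^{2}} - 192886\right) = \left(1122 - 149255\right) \left(- 633 \sqrt{1} - 192886\right) = - 148133 \left(\left(-633\right) 1 - 192886\right) = - 148133 \left(-633 - 192886\right) = \left(-148133\right) \left(-193519\right) = 28666550027$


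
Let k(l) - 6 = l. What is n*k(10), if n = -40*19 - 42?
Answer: -12832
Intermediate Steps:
k(l) = 6 + l
n = -802 (n = -760 - 42 = -802)
n*k(10) = -802*(6 + 10) = -802*16 = -12832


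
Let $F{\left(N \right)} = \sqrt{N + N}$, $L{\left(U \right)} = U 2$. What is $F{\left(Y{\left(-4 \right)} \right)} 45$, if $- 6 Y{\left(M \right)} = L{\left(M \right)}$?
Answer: $30 \sqrt{6} \approx 73.485$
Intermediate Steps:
$L{\left(U \right)} = 2 U$
$Y{\left(M \right)} = - \frac{M}{3}$ ($Y{\left(M \right)} = - \frac{2 M}{6} = - \frac{M}{3}$)
$F{\left(N \right)} = \sqrt{2} \sqrt{N}$ ($F{\left(N \right)} = \sqrt{2 N} = \sqrt{2} \sqrt{N}$)
$F{\left(Y{\left(-4 \right)} \right)} 45 = \sqrt{2} \sqrt{\left(- \frac{1}{3}\right) \left(-4\right)} 45 = \sqrt{2} \sqrt{\frac{4}{3}} \cdot 45 = \sqrt{2} \frac{2 \sqrt{3}}{3} \cdot 45 = \frac{2 \sqrt{6}}{3} \cdot 45 = 30 \sqrt{6}$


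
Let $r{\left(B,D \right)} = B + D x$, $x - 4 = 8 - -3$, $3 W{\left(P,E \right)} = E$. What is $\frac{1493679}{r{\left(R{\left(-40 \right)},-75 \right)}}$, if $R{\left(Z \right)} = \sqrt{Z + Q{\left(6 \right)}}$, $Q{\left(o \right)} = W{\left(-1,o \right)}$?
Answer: $- \frac{1680388875}{1265663} - \frac{1493679 i \sqrt{38}}{1265663} \approx -1327.7 - 7.275 i$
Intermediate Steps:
$W{\left(P,E \right)} = \frac{E}{3}$
$x = 15$ ($x = 4 + \left(8 - -3\right) = 4 + \left(8 + 3\right) = 4 + 11 = 15$)
$Q{\left(o \right)} = \frac{o}{3}$
$R{\left(Z \right)} = \sqrt{2 + Z}$ ($R{\left(Z \right)} = \sqrt{Z + \frac{1}{3} \cdot 6} = \sqrt{Z + 2} = \sqrt{2 + Z}$)
$r{\left(B,D \right)} = B + 15 D$ ($r{\left(B,D \right)} = B + D 15 = B + 15 D$)
$\frac{1493679}{r{\left(R{\left(-40 \right)},-75 \right)}} = \frac{1493679}{\sqrt{2 - 40} + 15 \left(-75\right)} = \frac{1493679}{\sqrt{-38} - 1125} = \frac{1493679}{i \sqrt{38} - 1125} = \frac{1493679}{-1125 + i \sqrt{38}}$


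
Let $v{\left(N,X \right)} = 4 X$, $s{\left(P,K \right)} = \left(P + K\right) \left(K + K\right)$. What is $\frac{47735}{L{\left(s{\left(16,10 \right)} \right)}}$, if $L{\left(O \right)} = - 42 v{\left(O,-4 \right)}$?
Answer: $\frac{47735}{672} \approx 71.034$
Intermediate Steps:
$s{\left(P,K \right)} = 2 K \left(K + P\right)$ ($s{\left(P,K \right)} = \left(K + P\right) 2 K = 2 K \left(K + P\right)$)
$L{\left(O \right)} = 672$ ($L{\left(O \right)} = - 42 \cdot 4 \left(-4\right) = \left(-42\right) \left(-16\right) = 672$)
$\frac{47735}{L{\left(s{\left(16,10 \right)} \right)}} = \frac{47735}{672}$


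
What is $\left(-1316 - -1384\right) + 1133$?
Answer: $1201$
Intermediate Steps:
$\left(-1316 - -1384\right) + 1133 = \left(-1316 + \left(-207 + 1591\right)\right) + 1133 = \left(-1316 + 1384\right) + 1133 = 68 + 1133 = 1201$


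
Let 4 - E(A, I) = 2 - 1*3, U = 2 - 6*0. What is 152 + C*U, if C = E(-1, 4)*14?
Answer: 292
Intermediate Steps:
U = 2 (U = 2 + 0 = 2)
E(A, I) = 5 (E(A, I) = 4 - (2 - 1*3) = 4 - (2 - 3) = 4 - 1*(-1) = 4 + 1 = 5)
C = 70 (C = 5*14 = 70)
152 + C*U = 152 + 70*2 = 152 + 140 = 292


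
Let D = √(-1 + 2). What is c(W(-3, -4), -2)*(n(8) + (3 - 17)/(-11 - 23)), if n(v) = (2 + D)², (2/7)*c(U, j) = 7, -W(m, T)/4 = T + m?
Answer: 3920/17 ≈ 230.59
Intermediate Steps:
D = 1 (D = √1 = 1)
W(m, T) = -4*T - 4*m (W(m, T) = -4*(T + m) = -4*T - 4*m)
c(U, j) = 49/2 (c(U, j) = (7/2)*7 = 49/2)
n(v) = 9 (n(v) = (2 + 1)² = 3² = 9)
c(W(-3, -4), -2)*(n(8) + (3 - 17)/(-11 - 23)) = 49*(9 + (3 - 17)/(-11 - 23))/2 = 49*(9 - 14/(-34))/2 = 49*(9 - 14*(-1/34))/2 = 49*(9 + 7/17)/2 = (49/2)*(160/17) = 3920/17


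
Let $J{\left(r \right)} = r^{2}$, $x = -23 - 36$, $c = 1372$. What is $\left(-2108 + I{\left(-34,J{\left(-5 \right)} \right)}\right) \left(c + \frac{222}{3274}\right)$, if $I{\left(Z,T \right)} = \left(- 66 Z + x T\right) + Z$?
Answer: $- \frac{3083860975}{1637} \approx -1.8838 \cdot 10^{6}$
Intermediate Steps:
$x = -59$ ($x = -23 - 36 = -59$)
$I{\left(Z,T \right)} = - 65 Z - 59 T$ ($I{\left(Z,T \right)} = \left(- 66 Z - 59 T\right) + Z = - 65 Z - 59 T$)
$\left(-2108 + I{\left(-34,J{\left(-5 \right)} \right)}\right) \left(c + \frac{222}{3274}\right) = \left(-2108 - \left(-2210 + 59 \left(-5\right)^{2}\right)\right) \left(1372 + \frac{222}{3274}\right) = \left(-2108 + \left(2210 - 1475\right)\right) \left(1372 + 222 \cdot \frac{1}{3274}\right) = \left(-2108 + \left(2210 - 1475\right)\right) \left(1372 + \frac{111}{1637}\right) = \left(-2108 + 735\right) \frac{2246075}{1637} = \left(-1373\right) \frac{2246075}{1637} = - \frac{3083860975}{1637}$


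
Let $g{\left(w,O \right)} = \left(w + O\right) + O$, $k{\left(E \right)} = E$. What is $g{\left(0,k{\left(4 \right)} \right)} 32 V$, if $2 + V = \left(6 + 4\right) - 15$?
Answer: $-1792$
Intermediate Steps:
$g{\left(w,O \right)} = w + 2 O$ ($g{\left(w,O \right)} = \left(O + w\right) + O = w + 2 O$)
$V = -7$ ($V = -2 + \left(\left(6 + 4\right) - 15\right) = -2 + \left(10 - 15\right) = -2 - 5 = -7$)
$g{\left(0,k{\left(4 \right)} \right)} 32 V = \left(0 + 2 \cdot 4\right) 32 \left(-7\right) = \left(0 + 8\right) 32 \left(-7\right) = 8 \cdot 32 \left(-7\right) = 256 \left(-7\right) = -1792$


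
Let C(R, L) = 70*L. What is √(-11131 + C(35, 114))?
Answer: I*√3151 ≈ 56.134*I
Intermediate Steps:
√(-11131 + C(35, 114)) = √(-11131 + 70*114) = √(-11131 + 7980) = √(-3151) = I*√3151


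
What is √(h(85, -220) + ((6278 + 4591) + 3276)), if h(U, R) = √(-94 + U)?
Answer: √(14145 + 3*I) ≈ 118.93 + 0.013*I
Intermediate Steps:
√(h(85, -220) + ((6278 + 4591) + 3276)) = √(√(-94 + 85) + ((6278 + 4591) + 3276)) = √(√(-9) + (10869 + 3276)) = √(3*I + 14145) = √(14145 + 3*I)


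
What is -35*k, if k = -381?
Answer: 13335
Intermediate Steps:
-35*k = -35*(-381) = 13335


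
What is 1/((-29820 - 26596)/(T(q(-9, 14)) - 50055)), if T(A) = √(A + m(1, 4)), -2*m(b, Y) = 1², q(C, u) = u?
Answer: 50055/56416 - 3*√6/112832 ≈ 0.88718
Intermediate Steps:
m(b, Y) = -½ (m(b, Y) = -½*1² = -½*1 = -½)
T(A) = √(-½ + A) (T(A) = √(A - ½) = √(-½ + A))
1/((-29820 - 26596)/(T(q(-9, 14)) - 50055)) = 1/((-29820 - 26596)/(√(-2 + 4*14)/2 - 50055)) = 1/(-56416/(√(-2 + 56)/2 - 50055)) = 1/(-56416/(√54/2 - 50055)) = 1/(-56416/((3*√6)/2 - 50055)) = 1/(-56416/(3*√6/2 - 50055)) = 1/(-56416/(-50055 + 3*√6/2)) = 50055/56416 - 3*√6/112832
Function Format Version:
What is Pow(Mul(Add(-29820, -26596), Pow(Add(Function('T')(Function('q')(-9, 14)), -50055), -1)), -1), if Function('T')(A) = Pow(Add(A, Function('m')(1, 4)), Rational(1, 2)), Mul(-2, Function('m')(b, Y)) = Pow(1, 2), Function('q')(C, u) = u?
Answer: Add(Rational(50055, 56416), Mul(Rational(-3, 112832), Pow(6, Rational(1, 2)))) ≈ 0.88718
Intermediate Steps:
Function('m')(b, Y) = Rational(-1, 2) (Function('m')(b, Y) = Mul(Rational(-1, 2), Pow(1, 2)) = Mul(Rational(-1, 2), 1) = Rational(-1, 2))
Function('T')(A) = Pow(Add(Rational(-1, 2), A), Rational(1, 2)) (Function('T')(A) = Pow(Add(A, Rational(-1, 2)), Rational(1, 2)) = Pow(Add(Rational(-1, 2), A), Rational(1, 2)))
Pow(Mul(Add(-29820, -26596), Pow(Add(Function('T')(Function('q')(-9, 14)), -50055), -1)), -1) = Pow(Mul(Add(-29820, -26596), Pow(Add(Mul(Rational(1, 2), Pow(Add(-2, Mul(4, 14)), Rational(1, 2))), -50055), -1)), -1) = Pow(Mul(-56416, Pow(Add(Mul(Rational(1, 2), Pow(Add(-2, 56), Rational(1, 2))), -50055), -1)), -1) = Pow(Mul(-56416, Pow(Add(Mul(Rational(1, 2), Pow(54, Rational(1, 2))), -50055), -1)), -1) = Pow(Mul(-56416, Pow(Add(Mul(Rational(1, 2), Mul(3, Pow(6, Rational(1, 2)))), -50055), -1)), -1) = Pow(Mul(-56416, Pow(Add(Mul(Rational(3, 2), Pow(6, Rational(1, 2))), -50055), -1)), -1) = Pow(Mul(-56416, Pow(Add(-50055, Mul(Rational(3, 2), Pow(6, Rational(1, 2)))), -1)), -1) = Add(Rational(50055, 56416), Mul(Rational(-3, 112832), Pow(6, Rational(1, 2))))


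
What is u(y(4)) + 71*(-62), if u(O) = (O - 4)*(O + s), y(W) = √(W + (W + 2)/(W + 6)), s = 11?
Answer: -22207/5 + 7*√115/5 ≈ -4426.4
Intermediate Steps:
y(W) = √(W + (2 + W)/(6 + W))
u(O) = (-4 + O)*(11 + O) (u(O) = (O - 4)*(O + 11) = (-4 + O)*(11 + O))
u(y(4)) + 71*(-62) = (-44 + (√((2 + 4 + 4*(6 + 4))/(6 + 4)))² + 7*√((2 + 4 + 4*(6 + 4))/(6 + 4))) + 71*(-62) = (-44 + (√((2 + 4 + 4*10)/10))² + 7*√((2 + 4 + 4*10)/10)) - 4402 = (-44 + (√((2 + 4 + 40)/10))² + 7*√((2 + 4 + 40)/10)) - 4402 = (-44 + (√((⅒)*46))² + 7*√((⅒)*46)) - 4402 = (-44 + (√(23/5))² + 7*√(23/5)) - 4402 = (-44 + (√115/5)² + 7*(√115/5)) - 4402 = (-44 + 23/5 + 7*√115/5) - 4402 = (-197/5 + 7*√115/5) - 4402 = -22207/5 + 7*√115/5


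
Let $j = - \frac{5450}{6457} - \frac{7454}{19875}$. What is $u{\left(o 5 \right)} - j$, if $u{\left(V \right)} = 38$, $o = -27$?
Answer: $\frac{5033098478}{128332875} \approx 39.219$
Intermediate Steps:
$j = - \frac{156449228}{128332875}$ ($j = \left(-5450\right) \frac{1}{6457} - \frac{7454}{19875} = - \frac{5450}{6457} - \frac{7454}{19875} = - \frac{156449228}{128332875} \approx -1.2191$)
$u{\left(o 5 \right)} - j = 38 - - \frac{156449228}{128332875} = 38 + \frac{156449228}{128332875} = \frac{5033098478}{128332875}$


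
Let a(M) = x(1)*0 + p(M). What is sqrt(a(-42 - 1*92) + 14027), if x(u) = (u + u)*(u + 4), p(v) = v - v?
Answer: 13*sqrt(83) ≈ 118.44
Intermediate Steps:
p(v) = 0
x(u) = 2*u*(4 + u) (x(u) = (2*u)*(4 + u) = 2*u*(4 + u))
a(M) = 0 (a(M) = (2*1*(4 + 1))*0 + 0 = (2*1*5)*0 + 0 = 10*0 + 0 = 0 + 0 = 0)
sqrt(a(-42 - 1*92) + 14027) = sqrt(0 + 14027) = sqrt(14027) = 13*sqrt(83)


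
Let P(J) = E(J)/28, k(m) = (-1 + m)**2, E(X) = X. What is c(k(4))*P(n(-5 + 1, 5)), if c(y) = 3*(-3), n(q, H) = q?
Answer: 9/7 ≈ 1.2857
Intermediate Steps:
P(J) = J/28
c(y) = -9
c(k(4))*P(n(-5 + 1, 5)) = -9*(-5 + 1)/28 = -9*(-4)/28 = -9*(-1/7) = 9/7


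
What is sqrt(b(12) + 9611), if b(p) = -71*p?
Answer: sqrt(8759) ≈ 93.589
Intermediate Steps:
sqrt(b(12) + 9611) = sqrt(-71*12 + 9611) = sqrt(-852 + 9611) = sqrt(8759)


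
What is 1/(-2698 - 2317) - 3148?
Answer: -15787221/5015 ≈ -3148.0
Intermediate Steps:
1/(-2698 - 2317) - 3148 = 1/(-5015) - 3148 = -1/5015 - 3148 = -15787221/5015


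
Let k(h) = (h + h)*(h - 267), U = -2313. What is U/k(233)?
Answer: 2313/15844 ≈ 0.14599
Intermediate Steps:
k(h) = 2*h*(-267 + h) (k(h) = (2*h)*(-267 + h) = 2*h*(-267 + h))
U/k(233) = -2313*1/(466*(-267 + 233)) = -2313/(2*233*(-34)) = -2313/(-15844) = -2313*(-1/15844) = 2313/15844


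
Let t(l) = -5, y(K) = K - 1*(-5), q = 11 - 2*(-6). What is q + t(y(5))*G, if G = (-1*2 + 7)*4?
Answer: -77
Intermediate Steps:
q = 23 (q = 11 + 12 = 23)
y(K) = 5 + K (y(K) = K + 5 = 5 + K)
G = 20 (G = (-2 + 7)*4 = 5*4 = 20)
q + t(y(5))*G = 23 - 5*20 = 23 - 100 = -77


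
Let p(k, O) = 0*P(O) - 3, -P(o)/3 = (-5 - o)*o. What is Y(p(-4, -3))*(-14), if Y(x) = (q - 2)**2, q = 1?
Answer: -14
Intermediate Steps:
P(o) = -3*o*(-5 - o) (P(o) = -3*(-5 - o)*o = -3*o*(-5 - o))
p(k, O) = -3 (p(k, O) = 0*(3*O*(5 + O)) - 3 = 0 - 3 = -3)
Y(x) = 1 (Y(x) = (1 - 2)**2 = (-1)**2 = 1)
Y(p(-4, -3))*(-14) = 1*(-14) = -14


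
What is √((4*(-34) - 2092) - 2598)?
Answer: I*√4826 ≈ 69.469*I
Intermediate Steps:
√((4*(-34) - 2092) - 2598) = √((-136 - 2092) - 2598) = √(-2228 - 2598) = √(-4826) = I*√4826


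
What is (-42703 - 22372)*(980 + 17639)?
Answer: -1211631425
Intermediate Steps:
(-42703 - 22372)*(980 + 17639) = -65075*18619 = -1211631425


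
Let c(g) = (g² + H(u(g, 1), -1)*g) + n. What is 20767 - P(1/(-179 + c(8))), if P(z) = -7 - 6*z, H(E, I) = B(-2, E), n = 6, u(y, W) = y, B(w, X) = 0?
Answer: 2264360/109 ≈ 20774.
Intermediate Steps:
H(E, I) = 0
c(g) = 6 + g² (c(g) = (g² + 0*g) + 6 = (g² + 0) + 6 = g² + 6 = 6 + g²)
20767 - P(1/(-179 + c(8))) = 20767 - (-7 - 6/(-179 + (6 + 8²))) = 20767 - (-7 - 6/(-179 + (6 + 64))) = 20767 - (-7 - 6/(-179 + 70)) = 20767 - (-7 - 6/(-109)) = 20767 - (-7 - 6*(-1/109)) = 20767 - (-7 + 6/109) = 20767 - 1*(-757/109) = 20767 + 757/109 = 2264360/109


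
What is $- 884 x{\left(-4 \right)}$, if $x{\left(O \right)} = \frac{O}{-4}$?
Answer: $-884$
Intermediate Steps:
$x{\left(O \right)} = - \frac{O}{4}$ ($x{\left(O \right)} = O \left(- \frac{1}{4}\right) = - \frac{O}{4}$)
$- 884 x{\left(-4 \right)} = - 884 \left(\left(- \frac{1}{4}\right) \left(-4\right)\right) = \left(-884\right) 1 = -884$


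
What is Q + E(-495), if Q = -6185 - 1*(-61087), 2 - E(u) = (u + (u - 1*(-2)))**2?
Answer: -921240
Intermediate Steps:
E(u) = 2 - (2 + 2*u)**2 (E(u) = 2 - (u + (u - 1*(-2)))**2 = 2 - (u + (u + 2))**2 = 2 - (u + (2 + u))**2 = 2 - (2 + 2*u)**2)
Q = 54902 (Q = -6185 + 61087 = 54902)
Q + E(-495) = 54902 + (2 - 4*(1 - 495)**2) = 54902 + (2 - 4*(-494)**2) = 54902 + (2 - 4*244036) = 54902 + (2 - 976144) = 54902 - 976142 = -921240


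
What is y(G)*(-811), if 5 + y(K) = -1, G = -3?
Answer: 4866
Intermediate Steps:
y(K) = -6 (y(K) = -5 - 1 = -6)
y(G)*(-811) = -6*(-811) = 4866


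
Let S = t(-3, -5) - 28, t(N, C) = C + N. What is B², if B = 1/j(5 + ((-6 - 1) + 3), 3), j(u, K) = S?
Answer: 1/1296 ≈ 0.00077160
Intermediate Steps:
S = -36 (S = (-5 - 3) - 28 = -8 - 28 = -36)
j(u, K) = -36
B = -1/36 (B = 1/(-36) = -1/36 ≈ -0.027778)
B² = (-1/36)² = 1/1296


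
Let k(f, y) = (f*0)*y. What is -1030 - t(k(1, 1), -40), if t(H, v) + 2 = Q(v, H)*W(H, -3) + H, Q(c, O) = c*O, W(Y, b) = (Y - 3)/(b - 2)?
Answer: -1028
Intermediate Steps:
W(Y, b) = (-3 + Y)/(-2 + b)
k(f, y) = 0 (k(f, y) = 0*y = 0)
Q(c, O) = O*c
t(H, v) = -2 + H + H*v*(⅗ - H/5) (t(H, v) = -2 + ((H*v)*((-3 + H)/(-2 - 3)) + H) = -2 + ((H*v)*((-3 + H)/(-5)) + H) = -2 + ((H*v)*(-(-3 + H)/5) + H) = -2 + ((H*v)*(⅗ - H/5) + H) = -2 + (H*v*(⅗ - H/5) + H) = -2 + (H + H*v*(⅗ - H/5)) = -2 + H + H*v*(⅗ - H/5))
-1030 - t(k(1, 1), -40) = -1030 - (-2 + 0 - ⅕*0*(-40)*(-3 + 0)) = -1030 - (-2 + 0 - ⅕*0*(-40)*(-3)) = -1030 - (-2 + 0 + 0) = -1030 - 1*(-2) = -1030 + 2 = -1028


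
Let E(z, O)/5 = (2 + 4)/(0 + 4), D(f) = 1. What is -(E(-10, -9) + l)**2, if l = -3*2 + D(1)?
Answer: -25/4 ≈ -6.2500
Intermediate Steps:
E(z, O) = 15/2 (E(z, O) = 5*((2 + 4)/(0 + 4)) = 5*(6/4) = 5*(6*(1/4)) = 5*(3/2) = 15/2)
l = -5 (l = -3*2 + 1 = -6 + 1 = -5)
-(E(-10, -9) + l)**2 = -(15/2 - 5)**2 = -(5/2)**2 = -1*25/4 = -25/4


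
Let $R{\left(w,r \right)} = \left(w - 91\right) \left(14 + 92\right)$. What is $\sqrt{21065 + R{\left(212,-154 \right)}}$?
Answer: $\sqrt{33891} \approx 184.09$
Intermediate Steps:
$R{\left(w,r \right)} = -9646 + 106 w$ ($R{\left(w,r \right)} = \left(-91 + w\right) 106 = -9646 + 106 w$)
$\sqrt{21065 + R{\left(212,-154 \right)}} = \sqrt{21065 + \left(-9646 + 106 \cdot 212\right)} = \sqrt{21065 + \left(-9646 + 22472\right)} = \sqrt{21065 + 12826} = \sqrt{33891}$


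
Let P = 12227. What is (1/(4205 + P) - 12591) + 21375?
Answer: 144338689/16432 ≈ 8784.0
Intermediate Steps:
(1/(4205 + P) - 12591) + 21375 = (1/(4205 + 12227) - 12591) + 21375 = (1/16432 - 12591) + 21375 = -206895311/16432 + 21375 = 144338689/16432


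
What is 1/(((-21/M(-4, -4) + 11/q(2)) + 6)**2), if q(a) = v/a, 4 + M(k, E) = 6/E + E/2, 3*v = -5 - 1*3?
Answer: 400/121 ≈ 3.3058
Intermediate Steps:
v = -8/3 (v = (-5 - 1*3)/3 = (-5 - 3)/3 = (1/3)*(-8) = -8/3 ≈ -2.6667)
M(k, E) = -4 + E/2 + 6/E (M(k, E) = -4 + (6/E + E/2) = -4 + (E/2 + 6/E) = -4 + E/2 + 6/E)
q(a) = -8/(3*a)
1/(((-21/M(-4, -4) + 11/q(2)) + 6)**2) = 1/(((-21/(-4 + (1/2)*(-4) + 6/(-4)) + 11/((-8/3/2))) + 6)**2) = 1/(((-21/(-4 - 2 + 6*(-1/4)) + 11/((-8/3*1/2))) + 6)**2) = 1/(((-21/(-4 - 2 - 3/2) + 11/(-4/3)) + 6)**2) = 1/(((-21/(-15/2) + 11*(-3/4)) + 6)**2) = 1/(((-21*(-2/15) - 33/4) + 6)**2) = 1/(((14/5 - 33/4) + 6)**2) = 1/((-109/20 + 6)**2) = 1/((11/20)**2) = 1/(121/400) = 400/121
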